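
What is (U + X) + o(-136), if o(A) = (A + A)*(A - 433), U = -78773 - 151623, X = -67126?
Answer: -142754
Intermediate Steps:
U = -230396
o(A) = 2*A*(-433 + A) (o(A) = (2*A)*(-433 + A) = 2*A*(-433 + A))
(U + X) + o(-136) = (-230396 - 67126) + 2*(-136)*(-433 - 136) = -297522 + 2*(-136)*(-569) = -297522 + 154768 = -142754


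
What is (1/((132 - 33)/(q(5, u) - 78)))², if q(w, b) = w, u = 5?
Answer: 5329/9801 ≈ 0.54372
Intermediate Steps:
(1/((132 - 33)/(q(5, u) - 78)))² = (1/((132 - 33)/(5 - 78)))² = (1/(99/(-73)))² = (1/(99*(-1/73)))² = (1/(-99/73))² = (-73/99)² = 5329/9801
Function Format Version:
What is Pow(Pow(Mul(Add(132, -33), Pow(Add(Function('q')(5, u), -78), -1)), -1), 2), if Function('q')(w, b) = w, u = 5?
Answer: Rational(5329, 9801) ≈ 0.54372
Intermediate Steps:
Pow(Pow(Mul(Add(132, -33), Pow(Add(Function('q')(5, u), -78), -1)), -1), 2) = Pow(Pow(Mul(Add(132, -33), Pow(Add(5, -78), -1)), -1), 2) = Pow(Pow(Mul(99, Pow(-73, -1)), -1), 2) = Pow(Pow(Mul(99, Rational(-1, 73)), -1), 2) = Pow(Pow(Rational(-99, 73), -1), 2) = Pow(Rational(-73, 99), 2) = Rational(5329, 9801)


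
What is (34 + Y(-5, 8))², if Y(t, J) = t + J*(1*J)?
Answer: 8649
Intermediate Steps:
Y(t, J) = t + J² (Y(t, J) = t + J*J = t + J²)
(34 + Y(-5, 8))² = (34 + (-5 + 8²))² = (34 + (-5 + 64))² = (34 + 59)² = 93² = 8649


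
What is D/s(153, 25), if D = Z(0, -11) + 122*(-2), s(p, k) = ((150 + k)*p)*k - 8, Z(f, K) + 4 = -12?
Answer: -260/669367 ≈ -0.00038843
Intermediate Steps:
Z(f, K) = -16 (Z(f, K) = -4 - 12 = -16)
s(p, k) = -8 + k*p*(150 + k) (s(p, k) = (p*(150 + k))*k - 8 = k*p*(150 + k) - 8 = -8 + k*p*(150 + k))
D = -260 (D = -16 + 122*(-2) = -16 - 244 = -260)
D/s(153, 25) = -260/(-8 + 153*25² + 150*25*153) = -260/(-8 + 153*625 + 573750) = -260/(-8 + 95625 + 573750) = -260/669367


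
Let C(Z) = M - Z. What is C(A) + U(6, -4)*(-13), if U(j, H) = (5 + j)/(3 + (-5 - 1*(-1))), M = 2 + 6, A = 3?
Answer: 148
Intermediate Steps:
M = 8
C(Z) = 8 - Z
U(j, H) = -5 - j (U(j, H) = (5 + j)/(3 + (-5 + 1)) = (5 + j)/(3 - 4) = (5 + j)/(-1) = (5 + j)*(-1) = -5 - j)
C(A) + U(6, -4)*(-13) = (8 - 1*3) + (-5 - 1*6)*(-13) = (8 - 3) + (-5 - 6)*(-13) = 5 - 11*(-13) = 5 + 143 = 148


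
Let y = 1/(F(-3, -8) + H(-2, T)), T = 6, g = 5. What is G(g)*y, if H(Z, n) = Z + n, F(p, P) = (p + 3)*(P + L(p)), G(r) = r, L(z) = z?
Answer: 5/4 ≈ 1.2500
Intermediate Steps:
F(p, P) = (3 + p)*(P + p) (F(p, P) = (p + 3)*(P + p) = (3 + p)*(P + p))
y = ¼ (y = 1/(((-3)² + 3*(-8) + 3*(-3) - 8*(-3)) + (-2 + 6)) = 1/((9 - 24 - 9 + 24) + 4) = 1/(0 + 4) = 1/4 = ¼ ≈ 0.25000)
G(g)*y = 5*(¼) = 5/4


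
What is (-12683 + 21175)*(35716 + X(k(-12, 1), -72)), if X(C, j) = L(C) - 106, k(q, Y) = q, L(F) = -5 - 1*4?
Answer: 302323692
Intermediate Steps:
L(F) = -9 (L(F) = -5 - 4 = -9)
X(C, j) = -115 (X(C, j) = -9 - 106 = -115)
(-12683 + 21175)*(35716 + X(k(-12, 1), -72)) = (-12683 + 21175)*(35716 - 115) = 8492*35601 = 302323692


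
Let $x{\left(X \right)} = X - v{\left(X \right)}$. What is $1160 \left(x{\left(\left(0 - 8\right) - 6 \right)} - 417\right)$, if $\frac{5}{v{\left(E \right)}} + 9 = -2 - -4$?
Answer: $- \frac{3493920}{7} \approx -4.9913 \cdot 10^{5}$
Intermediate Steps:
$v{\left(E \right)} = - \frac{5}{7}$ ($v{\left(E \right)} = \frac{5}{-9 - -2} = \frac{5}{-9 + \left(-2 + 4\right)} = \frac{5}{-9 + 2} = \frac{5}{-7} = 5 \left(- \frac{1}{7}\right) = - \frac{5}{7}$)
$x{\left(X \right)} = \frac{5}{7} + X$ ($x{\left(X \right)} = X - - \frac{5}{7} = X + \frac{5}{7} = \frac{5}{7} + X$)
$1160 \left(x{\left(\left(0 - 8\right) - 6 \right)} - 417\right) = 1160 \left(\left(\frac{5}{7} + \left(\left(0 - 8\right) - 6\right)\right) - 417\right) = 1160 \left(\left(\frac{5}{7} - 14\right) - 417\right) = 1160 \left(- \frac{93}{7} - 417\right) = 1160 \left(- \frac{3012}{7}\right) = - \frac{3493920}{7}$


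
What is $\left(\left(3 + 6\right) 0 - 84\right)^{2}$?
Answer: $7056$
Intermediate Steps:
$\left(\left(3 + 6\right) 0 - 84\right)^{2} = \left(9 \cdot 0 - 84\right)^{2} = \left(0 - 84\right)^{2} = \left(-84\right)^{2} = 7056$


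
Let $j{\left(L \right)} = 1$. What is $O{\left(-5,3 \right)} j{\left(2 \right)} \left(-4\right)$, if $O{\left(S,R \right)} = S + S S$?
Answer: $-80$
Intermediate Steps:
$O{\left(S,R \right)} = S + S^{2}$
$O{\left(-5,3 \right)} j{\left(2 \right)} \left(-4\right) = - 5 \left(1 - 5\right) 1 \left(-4\right) = \left(-5\right) \left(-4\right) 1 \left(-4\right) = 20 \cdot 1 \left(-4\right) = 20 \left(-4\right) = -80$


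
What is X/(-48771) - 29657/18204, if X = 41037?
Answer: -81238485/32882492 ≈ -2.4706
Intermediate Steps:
X/(-48771) - 29657/18204 = 41037/(-48771) - 29657/18204 = 41037*(-1/48771) - 29657*1/18204 = -13679/16257 - 29657/18204 = -81238485/32882492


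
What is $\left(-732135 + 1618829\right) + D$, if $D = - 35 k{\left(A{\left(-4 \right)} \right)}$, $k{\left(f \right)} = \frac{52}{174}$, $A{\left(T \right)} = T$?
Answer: $\frac{77141468}{87} \approx 8.8668 \cdot 10^{5}$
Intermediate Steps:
$k{\left(f \right)} = \frac{26}{87}$ ($k{\left(f \right)} = 52 \cdot \frac{1}{174} = \frac{26}{87}$)
$D = - \frac{910}{87}$ ($D = \left(-35\right) \frac{26}{87} = - \frac{910}{87} \approx -10.46$)
$\left(-732135 + 1618829\right) + D = \left(-732135 + 1618829\right) - \frac{910}{87} = 886694 - \frac{910}{87} = \frac{77141468}{87}$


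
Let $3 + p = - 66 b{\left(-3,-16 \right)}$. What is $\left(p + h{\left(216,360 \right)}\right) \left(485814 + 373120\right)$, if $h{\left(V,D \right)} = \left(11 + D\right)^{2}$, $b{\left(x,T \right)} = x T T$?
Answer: $161759604484$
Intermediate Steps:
$b{\left(x,T \right)} = x T^{2}$ ($b{\left(x,T \right)} = T x T = x T^{2}$)
$p = 50685$ ($p = -3 - 66 \left(- 3 \left(-16\right)^{2}\right) = -3 - 66 \left(\left(-3\right) 256\right) = -3 - -50688 = -3 + 50688 = 50685$)
$\left(p + h{\left(216,360 \right)}\right) \left(485814 + 373120\right) = \left(50685 + \left(11 + 360\right)^{2}\right) \left(485814 + 373120\right) = \left(50685 + 371^{2}\right) 858934 = \left(50685 + 137641\right) 858934 = 188326 \cdot 858934 = 161759604484$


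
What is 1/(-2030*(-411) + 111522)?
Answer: 1/945852 ≈ 1.0572e-6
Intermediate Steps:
1/(-2030*(-411) + 111522) = 1/(834330 + 111522) = 1/945852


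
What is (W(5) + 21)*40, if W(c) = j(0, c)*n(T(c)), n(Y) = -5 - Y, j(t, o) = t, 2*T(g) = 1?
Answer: 840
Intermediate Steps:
T(g) = ½ (T(g) = (½)*1 = ½)
W(c) = 0 (W(c) = 0*(-5 - 1*½) = 0*(-5 - ½) = 0*(-11/2) = 0)
(W(5) + 21)*40 = (0 + 21)*40 = 21*40 = 840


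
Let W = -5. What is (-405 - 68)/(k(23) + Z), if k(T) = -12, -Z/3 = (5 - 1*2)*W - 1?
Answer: -473/36 ≈ -13.139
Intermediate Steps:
Z = 48 (Z = -3*((5 - 1*2)*(-5) - 1) = -3*((5 - 2)*(-5) - 1) = -3*(3*(-5) - 1) = -3*(-15 - 1) = -3*(-16) = 48)
(-405 - 68)/(k(23) + Z) = (-405 - 68)/(-12 + 48) = -473/36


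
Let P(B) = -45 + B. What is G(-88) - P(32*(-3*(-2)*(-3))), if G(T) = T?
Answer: 533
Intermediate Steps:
G(-88) - P(32*(-3*(-2)*(-3))) = -88 - (-45 + 32*(-3*(-2)*(-3))) = -88 - (-45 + 32*(6*(-3))) = -88 - (-45 + 32*(-18)) = -88 - (-45 - 576) = -88 - 1*(-621) = -88 + 621 = 533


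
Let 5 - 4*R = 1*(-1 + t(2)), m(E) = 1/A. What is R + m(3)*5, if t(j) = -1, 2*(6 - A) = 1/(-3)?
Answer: 379/148 ≈ 2.5608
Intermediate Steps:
A = 37/6 (A = 6 - 1/(2*(-3)) = 6 - (-1)/(2*3) = 6 - ½*(-⅓) = 6 + ⅙ = 37/6 ≈ 6.1667)
m(E) = 6/37 (m(E) = 1/(37/6) = 6/37)
R = 7/4 (R = 5/4 - (-1 - 1)/4 = 5/4 - (-2)/4 = 5/4 - ¼*(-2) = 5/4 + ½ = 7/4 ≈ 1.7500)
R + m(3)*5 = 7/4 + (6/37)*5 = 7/4 + 30/37 = 379/148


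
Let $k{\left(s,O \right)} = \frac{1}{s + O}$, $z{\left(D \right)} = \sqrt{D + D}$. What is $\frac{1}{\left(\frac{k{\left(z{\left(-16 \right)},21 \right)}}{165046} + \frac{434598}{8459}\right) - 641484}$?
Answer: $\frac{1396124114 \left(- 4 \sqrt{2} + 21 i\right)}{- 18805910602148569 i + 3582078209934672 \sqrt{2}} \approx -1.559 \cdot 10^{-6}$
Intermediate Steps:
$z{\left(D \right)} = \sqrt{2} \sqrt{D}$ ($z{\left(D \right)} = \sqrt{2 D} = \sqrt{2} \sqrt{D}$)
$k{\left(s,O \right)} = \frac{1}{O + s}$
$\frac{1}{\left(\frac{k{\left(z{\left(-16 \right)},21 \right)}}{165046} + \frac{434598}{8459}\right) - 641484} = \frac{1}{\left(\frac{1}{\left(21 + \sqrt{2} \sqrt{-16}\right) 165046} + \frac{434598}{8459}\right) - 641484} = \frac{1}{\left(\frac{1}{21 + \sqrt{2} \cdot 4 i} \frac{1}{165046} + 434598 \cdot \frac{1}{8459}\right) - 641484} = \frac{1}{\left(\frac{1}{21 + 4 i \sqrt{2}} \cdot \frac{1}{165046} + \frac{434598}{8459}\right) - 641484} = \frac{1}{\left(\frac{1}{165046 \left(21 + 4 i \sqrt{2}\right)} + \frac{434598}{8459}\right) - 641484} = \frac{1}{\left(\frac{434598}{8459} + \frac{1}{165046 \left(21 + 4 i \sqrt{2}\right)}\right) - 641484} = \frac{1}{- \frac{5425878558}{8459} + \frac{1}{165046 \left(21 + 4 i \sqrt{2}\right)}}$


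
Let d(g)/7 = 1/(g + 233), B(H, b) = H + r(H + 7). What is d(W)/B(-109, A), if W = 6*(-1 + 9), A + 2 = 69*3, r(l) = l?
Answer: -7/59291 ≈ -0.00011806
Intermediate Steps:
A = 205 (A = -2 + 69*3 = -2 + 207 = 205)
B(H, b) = 7 + 2*H (B(H, b) = H + (H + 7) = H + (7 + H) = 7 + 2*H)
W = 48 (W = 6*8 = 48)
d(g) = 7/(233 + g) (d(g) = 7/(g + 233) = 7/(233 + g))
d(W)/B(-109, A) = (7/(233 + 48))/(7 + 2*(-109)) = (7/281)/(7 - 218) = (7*(1/281))/(-211) = (7/281)*(-1/211) = -7/59291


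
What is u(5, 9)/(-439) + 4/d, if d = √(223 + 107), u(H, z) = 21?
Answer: -21/439 + 2*√330/165 ≈ 0.17236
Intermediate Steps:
d = √330 ≈ 18.166
u(5, 9)/(-439) + 4/d = 21/(-439) + 4/(√330) = 21*(-1/439) + 4*(√330/330) = -21/439 + 2*√330/165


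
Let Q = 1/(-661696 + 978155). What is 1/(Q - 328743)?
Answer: -316459/104033681036 ≈ -3.0419e-6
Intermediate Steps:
Q = 1/316459 ≈ 3.1600e-6
1/(Q - 328743) = 1/(1/316459 - 328743) = 1/(-104033681036/316459) = -316459/104033681036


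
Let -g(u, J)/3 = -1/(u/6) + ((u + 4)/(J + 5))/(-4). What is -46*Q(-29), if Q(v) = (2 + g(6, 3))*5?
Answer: -10925/8 ≈ -1365.6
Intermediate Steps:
g(u, J) = 18/u + 3*(4 + u)/(4*(5 + J)) (g(u, J) = -3*(-1/(u/6) + ((u + 4)/(J + 5))/(-4)) = -3*(-1/(u*(⅙)) + ((4 + u)/(5 + J))*(-¼)) = -3*(-1/(u/6) + ((4 + u)/(5 + J))*(-¼)) = -3*(-6/u - (4 + u)/(4*(5 + J))) = 18/u + 3*(4 + u)/(4*(5 + J)))
Q(v) = 475/16 (Q(v) = (2 + (¾)*(120 + 6² + 4*6 + 24*3)/(6*(5 + 3)))*5 = (2 + (¾)*(⅙)*(120 + 36 + 24 + 72)/8)*5 = (2 + (¾)*(⅙)*(⅛)*252)*5 = (2 + 63/16)*5 = (95/16)*5 = 475/16)
-46*Q(-29) = -46*475/16 = -10925/8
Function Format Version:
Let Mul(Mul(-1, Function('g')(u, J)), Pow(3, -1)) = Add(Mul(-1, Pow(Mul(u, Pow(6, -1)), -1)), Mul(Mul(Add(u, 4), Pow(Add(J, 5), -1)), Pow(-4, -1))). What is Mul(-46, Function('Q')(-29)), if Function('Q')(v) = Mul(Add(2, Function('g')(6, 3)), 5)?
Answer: Rational(-10925, 8) ≈ -1365.6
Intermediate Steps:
Function('g')(u, J) = Add(Mul(18, Pow(u, -1)), Mul(Rational(3, 4), Pow(Add(5, J), -1), Add(4, u))) (Function('g')(u, J) = Mul(-3, Add(Mul(-1, Pow(Mul(u, Pow(6, -1)), -1)), Mul(Mul(Add(u, 4), Pow(Add(J, 5), -1)), Pow(-4, -1)))) = Mul(-3, Add(Mul(-1, Pow(Mul(u, Rational(1, 6)), -1)), Mul(Mul(Add(4, u), Pow(Add(5, J), -1)), Rational(-1, 4)))) = Mul(-3, Add(Mul(-1, Pow(Mul(Rational(1, 6), u), -1)), Mul(Mul(Pow(Add(5, J), -1), Add(4, u)), Rational(-1, 4)))) = Mul(-3, Add(Mul(-1, Mul(6, Pow(u, -1))), Mul(Rational(-1, 4), Pow(Add(5, J), -1), Add(4, u)))) = Mul(-3, Add(Mul(-6, Pow(u, -1)), Mul(Rational(-1, 4), Pow(Add(5, J), -1), Add(4, u)))) = Add(Mul(18, Pow(u, -1)), Mul(Rational(3, 4), Pow(Add(5, J), -1), Add(4, u))))
Function('Q')(v) = Rational(475, 16) (Function('Q')(v) = Mul(Add(2, Mul(Rational(3, 4), Pow(6, -1), Pow(Add(5, 3), -1), Add(120, Pow(6, 2), Mul(4, 6), Mul(24, 3)))), 5) = Mul(Add(2, Mul(Rational(3, 4), Rational(1, 6), Pow(8, -1), Add(120, 36, 24, 72))), 5) = Mul(Add(2, Mul(Rational(3, 4), Rational(1, 6), Rational(1, 8), 252)), 5) = Mul(Add(2, Rational(63, 16)), 5) = Mul(Rational(95, 16), 5) = Rational(475, 16))
Mul(-46, Function('Q')(-29)) = Mul(-46, Rational(475, 16)) = Rational(-10925, 8)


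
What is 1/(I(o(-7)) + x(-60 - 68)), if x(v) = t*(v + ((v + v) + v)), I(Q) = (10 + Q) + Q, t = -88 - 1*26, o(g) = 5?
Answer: 1/58388 ≈ 1.7127e-5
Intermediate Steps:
t = -114 (t = -88 - 26 = -114)
I(Q) = 10 + 2*Q
x(v) = -456*v (x(v) = -114*(v + ((v + v) + v)) = -114*(v + (2*v + v)) = -114*(v + 3*v) = -456*v)
1/(I(o(-7)) + x(-60 - 68)) = 1/((10 + 2*5) - 456*(-60 - 68)) = 1/((10 + 10) - 456*(-128)) = 1/(20 + 58368) = 1/58388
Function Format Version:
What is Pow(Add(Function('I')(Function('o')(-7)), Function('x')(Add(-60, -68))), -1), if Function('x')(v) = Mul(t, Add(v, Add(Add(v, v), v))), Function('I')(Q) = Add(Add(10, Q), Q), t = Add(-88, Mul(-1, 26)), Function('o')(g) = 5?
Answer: Rational(1, 58388) ≈ 1.7127e-5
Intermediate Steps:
t = -114 (t = Add(-88, -26) = -114)
Function('I')(Q) = Add(10, Mul(2, Q))
Function('x')(v) = Mul(-456, v) (Function('x')(v) = Mul(-114, Add(v, Add(Add(v, v), v))) = Mul(-114, Add(v, Add(Mul(2, v), v))) = Mul(-114, Add(v, Mul(3, v))) = Mul(-114, Mul(4, v)) = Mul(-456, v))
Pow(Add(Function('I')(Function('o')(-7)), Function('x')(Add(-60, -68))), -1) = Pow(Add(Add(10, Mul(2, 5)), Mul(-456, Add(-60, -68))), -1) = Pow(Add(Add(10, 10), Mul(-456, -128)), -1) = Pow(Add(20, 58368), -1) = Pow(58388, -1) = Rational(1, 58388)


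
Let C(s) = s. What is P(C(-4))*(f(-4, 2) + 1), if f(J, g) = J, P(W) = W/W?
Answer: -3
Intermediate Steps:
P(W) = 1
P(C(-4))*(f(-4, 2) + 1) = 1*(-4 + 1) = 1*(-3) = -3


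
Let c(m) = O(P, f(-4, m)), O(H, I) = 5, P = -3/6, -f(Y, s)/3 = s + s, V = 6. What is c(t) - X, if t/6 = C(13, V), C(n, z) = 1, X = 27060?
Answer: -27055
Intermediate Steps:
f(Y, s) = -6*s (f(Y, s) = -3*(s + s) = -6*s)
t = 6 (t = 6*1 = 6)
P = -½ (P = -3*⅙ = -½ ≈ -0.50000)
c(m) = 5
c(t) - X = 5 - 1*27060 = 5 - 27060 = -27055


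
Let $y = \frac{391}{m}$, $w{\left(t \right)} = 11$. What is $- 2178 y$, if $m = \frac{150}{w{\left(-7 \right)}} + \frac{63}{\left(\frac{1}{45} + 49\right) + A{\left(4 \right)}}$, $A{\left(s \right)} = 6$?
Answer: $- \frac{7731374376}{134195} \approx -57613.0$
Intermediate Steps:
$m = \frac{402585}{27236}$ ($m = \frac{150}{11} + \frac{63}{\left(\frac{1}{45} + 49\right) + 6} = 150 \cdot \frac{1}{11} + \frac{63}{\left(\frac{1}{45} + 49\right) + 6} = \frac{150}{11} + \frac{63}{\frac{2206}{45} + 6} = \frac{150}{11} + \frac{63}{\frac{2476}{45}} = \frac{150}{11} + 63 \cdot \frac{45}{2476} = \frac{150}{11} + \frac{2835}{2476} = \frac{402585}{27236} \approx 14.781$)
$y = \frac{10649276}{402585}$ ($y = \frac{391}{\frac{402585}{27236}} = 391 \cdot \frac{27236}{402585} = \frac{10649276}{402585} \approx 26.452$)
$- 2178 y = \left(-2178\right) \frac{10649276}{402585} = - \frac{7731374376}{134195}$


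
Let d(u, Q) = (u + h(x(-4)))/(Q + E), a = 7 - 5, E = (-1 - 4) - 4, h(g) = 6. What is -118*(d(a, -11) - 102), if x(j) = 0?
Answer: 60416/5 ≈ 12083.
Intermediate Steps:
E = -9 (E = -5 - 4 = -9)
a = 2
d(u, Q) = (6 + u)/(-9 + Q) (d(u, Q) = (u + 6)/(Q - 9) = (6 + u)/(-9 + Q))
-118*(d(a, -11) - 102) = -118*((6 + 2)/(-9 - 11) - 102) = -118*(8/(-20) - 102) = -118*(-1/20*8 - 102) = -118*(-⅖ - 102) = -118*(-512/5) = 60416/5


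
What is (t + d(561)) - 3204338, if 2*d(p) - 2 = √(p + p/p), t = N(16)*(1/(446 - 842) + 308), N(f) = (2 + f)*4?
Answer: -35003773/11 + √562/2 ≈ -3.1821e+6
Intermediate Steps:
N(f) = 8 + 4*f
t = 243934/11 (t = (8 + 4*16)*(1/(446 - 842) + 308) = (8 + 64)*(1/(-396) + 308) = 72*(-1/396 + 308) = 72*(121967/396) = 243934/11 ≈ 22176.)
d(p) = 1 + √(1 + p)/2 (d(p) = 1 + √(p + p/p)/2 = 1 + √(p + 1)/2 = 1 + √(1 + p)/2)
(t + d(561)) - 3204338 = (243934/11 + (1 + √(1 + 561)/2)) - 3204338 = (243934/11 + (1 + √562/2)) - 3204338 = (243945/11 + √562/2) - 3204338 = -35003773/11 + √562/2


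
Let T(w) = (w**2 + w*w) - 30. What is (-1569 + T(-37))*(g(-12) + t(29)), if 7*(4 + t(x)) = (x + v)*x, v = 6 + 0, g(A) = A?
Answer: 146931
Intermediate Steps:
v = 6
t(x) = -4 + x*(6 + x)/7 (t(x) = -4 + ((x + 6)*x)/7 = -4 + ((6 + x)*x)/7 = -4 + (x*(6 + x))/7 = -4 + x*(6 + x)/7)
T(w) = -30 + 2*w**2 (T(w) = (w**2 + w**2) - 30 = 2*w**2 - 30 = -30 + 2*w**2)
(-1569 + T(-37))*(g(-12) + t(29)) = (-1569 + (-30 + 2*(-37)**2))*(-12 + (-4 + (1/7)*29**2 + (6/7)*29)) = (-1569 + (-30 + 2*1369))*(-12 + (-4 + (1/7)*841 + 174/7)) = (-1569 + (-30 + 2738))*(-12 + (-4 + 841/7 + 174/7)) = (-1569 + 2708)*(-12 + 141) = 1139*129 = 146931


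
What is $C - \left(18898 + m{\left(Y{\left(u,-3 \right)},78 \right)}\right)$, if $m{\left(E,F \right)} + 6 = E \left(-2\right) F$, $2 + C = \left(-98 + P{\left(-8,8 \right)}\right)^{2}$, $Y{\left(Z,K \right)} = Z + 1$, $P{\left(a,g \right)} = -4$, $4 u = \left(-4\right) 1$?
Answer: $-8490$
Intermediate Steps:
$u = -1$ ($u = \frac{\left(-4\right) 1}{4} = \frac{1}{4} \left(-4\right) = -1$)
$Y{\left(Z,K \right)} = 1 + Z$
$C = 10402$ ($C = -2 + \left(-98 - 4\right)^{2} = -2 + \left(-102\right)^{2} = -2 + 10404 = 10402$)
$m{\left(E,F \right)} = -6 - 2 E F$ ($m{\left(E,F \right)} = -6 + E \left(-2\right) F = -6 + - 2 E F = -6 - 2 E F$)
$C - \left(18898 + m{\left(Y{\left(u,-3 \right)},78 \right)}\right) = 10402 - \left(18898 - \left(6 + 2 \left(1 - 1\right) 78\right)\right) = 10402 - \left(18898 - \left(6 + 0 \cdot 78\right)\right) = 10402 - \left(18898 + \left(-6 + 0\right)\right) = 10402 - \left(18898 - 6\right) = 10402 - 18892 = -8490$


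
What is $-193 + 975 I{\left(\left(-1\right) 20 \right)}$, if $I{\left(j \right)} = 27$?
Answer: $26132$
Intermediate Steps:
$-193 + 975 I{\left(\left(-1\right) 20 \right)} = -193 + 975 \cdot 27 = -193 + 26325 = 26132$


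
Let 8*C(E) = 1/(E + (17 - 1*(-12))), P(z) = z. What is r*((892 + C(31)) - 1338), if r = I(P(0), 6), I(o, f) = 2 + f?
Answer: -214079/60 ≈ -3568.0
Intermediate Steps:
r = 8 (r = 2 + 6 = 8)
C(E) = 1/(8*(29 + E)) (C(E) = 1/(8*(E + (17 - 1*(-12)))) = 1/(8*(E + (17 + 12))) = 1/(8*(E + 29)) = 1/(8*(29 + E)))
r*((892 + C(31)) - 1338) = 8*((892 + 1/(8*(29 + 31))) - 1338) = 8*((892 + (⅛)/60) - 1338) = 8*((892 + (⅛)*(1/60)) - 1338) = 8*((892 + 1/480) - 1338) = 8*(428161/480 - 1338) = 8*(-214079/480) = -214079/60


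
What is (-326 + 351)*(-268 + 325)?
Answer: 1425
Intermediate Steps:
(-326 + 351)*(-268 + 325) = 25*57 = 1425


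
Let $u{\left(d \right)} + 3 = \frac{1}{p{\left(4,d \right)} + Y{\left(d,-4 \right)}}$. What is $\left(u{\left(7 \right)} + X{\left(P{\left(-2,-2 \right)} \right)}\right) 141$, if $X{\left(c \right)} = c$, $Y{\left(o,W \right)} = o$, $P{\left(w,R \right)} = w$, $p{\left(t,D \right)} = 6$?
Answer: $- \frac{9024}{13} \approx -694.15$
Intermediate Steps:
$u{\left(d \right)} = -3 + \frac{1}{6 + d}$
$\left(u{\left(7 \right)} + X{\left(P{\left(-2,-2 \right)} \right)}\right) 141 = \left(\frac{-17 - 21}{6 + 7} - 2\right) 141 = \left(\frac{-17 - 21}{13} - 2\right) 141 = \left(\frac{1}{13} \left(-38\right) - 2\right) 141 = \left(- \frac{38}{13} - 2\right) 141 = \left(- \frac{64}{13}\right) 141 = - \frac{9024}{13}$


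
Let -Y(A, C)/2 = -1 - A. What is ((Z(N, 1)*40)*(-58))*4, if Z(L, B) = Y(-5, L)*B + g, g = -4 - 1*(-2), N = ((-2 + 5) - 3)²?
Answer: 92800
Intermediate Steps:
Y(A, C) = 2 + 2*A (Y(A, C) = -2*(-1 - A) = 2 + 2*A)
N = 0 (N = (3 - 3)² = 0² = 0)
g = -2 (g = -4 + 2 = -2)
Z(L, B) = -2 - 8*B (Z(L, B) = (2 + 2*(-5))*B - 2 = (2 - 10)*B - 2 = -8*B - 2 = -2 - 8*B)
((Z(N, 1)*40)*(-58))*4 = (((-2 - 8*1)*40)*(-58))*4 = (((-2 - 8)*40)*(-58))*4 = (-10*40*(-58))*4 = -400*(-58)*4 = 23200*4 = 92800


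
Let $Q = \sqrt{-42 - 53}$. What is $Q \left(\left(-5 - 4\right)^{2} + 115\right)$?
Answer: $196 i \sqrt{95} \approx 1910.4 i$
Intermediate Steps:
$Q = i \sqrt{95}$ ($Q = \sqrt{-95} = i \sqrt{95} \approx 9.7468 i$)
$Q \left(\left(-5 - 4\right)^{2} + 115\right) = i \sqrt{95} \left(\left(-5 - 4\right)^{2} + 115\right) = i \sqrt{95} \left(\left(-9\right)^{2} + 115\right) = i \sqrt{95} \left(81 + 115\right) = i \sqrt{95} \cdot 196 = 196 i \sqrt{95}$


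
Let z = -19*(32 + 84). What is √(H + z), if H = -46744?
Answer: 2*I*√12237 ≈ 221.24*I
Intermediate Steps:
z = -2204 (z = -19*116 = -2204)
√(H + z) = √(-46744 - 2204) = √(-48948) = 2*I*√12237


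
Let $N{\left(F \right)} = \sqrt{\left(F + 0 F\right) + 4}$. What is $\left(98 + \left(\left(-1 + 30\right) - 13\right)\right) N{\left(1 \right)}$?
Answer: $114 \sqrt{5} \approx 254.91$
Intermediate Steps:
$N{\left(F \right)} = \sqrt{4 + F}$ ($N{\left(F \right)} = \sqrt{\left(F + 0\right) + 4} = \sqrt{F + 4} = \sqrt{4 + F}$)
$\left(98 + \left(\left(-1 + 30\right) - 13\right)\right) N{\left(1 \right)} = \left(98 + \left(\left(-1 + 30\right) - 13\right)\right) \sqrt{4 + 1} = \left(98 + \left(29 - 13\right)\right) \sqrt{5} = \left(98 + 16\right) \sqrt{5} = 114 \sqrt{5}$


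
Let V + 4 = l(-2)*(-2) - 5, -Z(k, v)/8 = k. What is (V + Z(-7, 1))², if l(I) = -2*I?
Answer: 1521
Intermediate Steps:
Z(k, v) = -8*k
V = -17 (V = -4 + (-2*(-2)*(-2) - 5) = -4 + (4*(-2) - 5) = -4 + (-8 - 5) = -4 - 13 = -17)
(V + Z(-7, 1))² = (-17 - 8*(-7))² = (-17 + 56)² = 39² = 1521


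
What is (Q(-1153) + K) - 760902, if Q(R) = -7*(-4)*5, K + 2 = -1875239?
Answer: -2636003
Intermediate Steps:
K = -1875241 (K = -2 - 1875239 = -1875241)
Q(R) = 140 (Q(R) = 28*5 = 140)
(Q(-1153) + K) - 760902 = (140 - 1875241) - 760902 = -1875101 - 760902 = -2636003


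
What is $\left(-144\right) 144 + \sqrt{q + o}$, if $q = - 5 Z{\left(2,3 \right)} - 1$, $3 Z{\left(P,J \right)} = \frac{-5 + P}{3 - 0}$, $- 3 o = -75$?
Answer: $-20736 + \frac{\sqrt{231}}{3} \approx -20731.0$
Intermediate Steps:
$o = 25$ ($o = \left(- \frac{1}{3}\right) \left(-75\right) = 25$)
$Z{\left(P,J \right)} = - \frac{5}{9} + \frac{P}{9}$ ($Z{\left(P,J \right)} = \frac{\left(-5 + P\right) \frac{1}{3 - 0}}{3} = \frac{\left(-5 + P\right) \frac{1}{3 + 0}}{3} = \frac{\left(-5 + P\right) \frac{1}{3}}{3} = \frac{- \frac{5}{3} + \frac{P}{3}}{3} = - \frac{5}{9} + \frac{P}{9}$)
$q = \frac{2}{3}$ ($q = - 5 \left(- \frac{5}{9} + \frac{1}{9} \cdot 2\right) - 1 = - 5 \left(- \frac{5}{9} + \frac{2}{9}\right) - 1 = \left(-5\right) \left(- \frac{1}{3}\right) - 1 = \frac{5}{3} - 1 = \frac{2}{3} \approx 0.66667$)
$\left(-144\right) 144 + \sqrt{q + o} = \left(-144\right) 144 + \sqrt{\frac{2}{3} + 25} = -20736 + \sqrt{\frac{77}{3}} = -20736 + \frac{\sqrt{231}}{3}$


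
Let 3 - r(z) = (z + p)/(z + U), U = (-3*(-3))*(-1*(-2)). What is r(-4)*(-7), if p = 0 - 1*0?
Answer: -23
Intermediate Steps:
p = 0 (p = 0 + 0 = 0)
U = 18 (U = 9*2 = 18)
r(z) = 3 - z/(18 + z) (r(z) = 3 - (z + 0)/(z + 18) = 3 - z/(18 + z))
r(-4)*(-7) = (2*(27 - 4)/(18 - 4))*(-7) = (2*23/14)*(-7) = (2*(1/14)*23)*(-7) = (23/7)*(-7) = -23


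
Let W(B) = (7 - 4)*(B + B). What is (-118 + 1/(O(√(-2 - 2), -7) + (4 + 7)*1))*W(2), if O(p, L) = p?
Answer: -176868/125 - 24*I/125 ≈ -1414.9 - 0.192*I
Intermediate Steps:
W(B) = 6*B (W(B) = 3*(2*B) = 6*B)
(-118 + 1/(O(√(-2 - 2), -7) + (4 + 7)*1))*W(2) = (-118 + 1/(√(-2 - 2) + (4 + 7)*1))*(6*2) = (-118 + 1/(√(-4) + 11*1))*12 = (-118 + 1/(2*I + 11))*12 = (-118 + 1/(11 + 2*I))*12 = (-118 + (11 - 2*I)/125)*12 = -1416 + 12*(11 - 2*I)/125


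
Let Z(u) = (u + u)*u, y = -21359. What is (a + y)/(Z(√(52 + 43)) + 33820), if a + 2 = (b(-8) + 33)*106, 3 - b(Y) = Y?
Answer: -16697/34010 ≈ -0.49094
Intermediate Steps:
b(Y) = 3 - Y
Z(u) = 2*u² (Z(u) = (2*u)*u = 2*u²)
a = 4662 (a = -2 + ((3 - 1*(-8)) + 33)*106 = -2 + ((3 + 8) + 33)*106 = -2 + (11 + 33)*106 = -2 + 44*106 = -2 + 4664 = 4662)
(a + y)/(Z(√(52 + 43)) + 33820) = (4662 - 21359)/(2*(√(52 + 43))² + 33820) = -16697/(2*(√95)² + 33820) = -16697/(2*95 + 33820) = -16697/(190 + 33820) = -16697/34010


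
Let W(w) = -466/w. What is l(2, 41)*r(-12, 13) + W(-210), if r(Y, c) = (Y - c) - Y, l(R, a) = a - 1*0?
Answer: -55732/105 ≈ -530.78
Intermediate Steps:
l(R, a) = a (l(R, a) = a + 0 = a)
r(Y, c) = -c
l(2, 41)*r(-12, 13) + W(-210) = 41*(-1*13) - 466/(-210) = 41*(-13) - 466*(-1/210) = -533 + 233/105 = -55732/105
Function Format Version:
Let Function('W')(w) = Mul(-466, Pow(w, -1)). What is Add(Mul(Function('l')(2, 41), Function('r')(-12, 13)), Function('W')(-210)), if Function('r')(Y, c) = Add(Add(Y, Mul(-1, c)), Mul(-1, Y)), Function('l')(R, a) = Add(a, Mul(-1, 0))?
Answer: Rational(-55732, 105) ≈ -530.78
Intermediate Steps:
Function('l')(R, a) = a (Function('l')(R, a) = Add(a, 0) = a)
Function('r')(Y, c) = Mul(-1, c)
Add(Mul(Function('l')(2, 41), Function('r')(-12, 13)), Function('W')(-210)) = Add(Mul(41, Mul(-1, 13)), Mul(-466, Pow(-210, -1))) = Add(Mul(41, -13), Mul(-466, Rational(-1, 210))) = Add(-533, Rational(233, 105)) = Rational(-55732, 105)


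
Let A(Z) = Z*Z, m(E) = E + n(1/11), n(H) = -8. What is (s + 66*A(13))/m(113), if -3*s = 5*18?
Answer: 3708/35 ≈ 105.94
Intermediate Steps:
m(E) = -8 + E (m(E) = E - 8 = -8 + E)
A(Z) = Z**2
s = -30 (s = -5*18/3 = -1/3*90 = -30)
(s + 66*A(13))/m(113) = (-30 + 66*13**2)/(-8 + 113) = (-30 + 66*169)/105 = (-30 + 11154)*(1/105) = 11124*(1/105) = 3708/35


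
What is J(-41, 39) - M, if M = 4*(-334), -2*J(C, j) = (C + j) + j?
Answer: 2635/2 ≈ 1317.5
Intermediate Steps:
J(C, j) = -j - C/2 (J(C, j) = -((C + j) + j)/2 = -(C + 2*j)/2 = -j - C/2)
M = -1336
J(-41, 39) - M = (-1*39 - ½*(-41)) - 1*(-1336) = (-39 + 41/2) + 1336 = -37/2 + 1336 = 2635/2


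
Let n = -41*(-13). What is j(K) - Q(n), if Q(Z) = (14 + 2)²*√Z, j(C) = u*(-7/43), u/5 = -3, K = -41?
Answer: 105/43 - 256*√533 ≈ -5907.8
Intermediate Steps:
n = 533
u = -15 (u = 5*(-3) = -15)
j(C) = 105/43 (j(C) = -(-105)/43 = -15*(-7/43) = 105/43)
Q(Z) = 256*√Z (Q(Z) = 16²*√Z = 256*√Z)
j(K) - Q(n) = 105/43 - 256*√533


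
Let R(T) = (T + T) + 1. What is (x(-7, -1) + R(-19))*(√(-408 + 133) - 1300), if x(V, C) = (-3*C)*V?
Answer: 75400 - 290*I*√11 ≈ 75400.0 - 961.82*I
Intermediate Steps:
x(V, C) = -3*C*V
R(T) = 1 + 2*T (R(T) = 2*T + 1 = 1 + 2*T)
(x(-7, -1) + R(-19))*(√(-408 + 133) - 1300) = (-3*(-1)*(-7) + (1 + 2*(-19)))*(√(-408 + 133) - 1300) = (-21 + (1 - 38))*(√(-275) - 1300) = (-21 - 37)*(5*I*√11 - 1300) = -58*(-1300 + 5*I*√11) = 75400 - 290*I*√11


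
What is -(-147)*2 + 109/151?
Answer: 44503/151 ≈ 294.72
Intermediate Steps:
-(-147)*2 + 109/151 = -3*(-98) + 109*(1/151) = 294 + 109/151 = 44503/151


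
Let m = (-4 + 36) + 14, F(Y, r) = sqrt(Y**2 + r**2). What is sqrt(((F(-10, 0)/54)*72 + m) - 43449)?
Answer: I*sqrt(390507)/3 ≈ 208.3*I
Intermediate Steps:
m = 46 (m = 32 + 14 = 46)
sqrt(((F(-10, 0)/54)*72 + m) - 43449) = sqrt(((sqrt((-10)**2 + 0**2)/54)*72 + 46) - 43449) = sqrt(((sqrt(100 + 0)*(1/54))*72 + 46) - 43449) = sqrt(((sqrt(100)*(1/54))*72 + 46) - 43449) = sqrt(((10*(1/54))*72 + 46) - 43449) = sqrt(((5/27)*72 + 46) - 43449) = sqrt((40/3 + 46) - 43449) = sqrt(178/3 - 43449) = sqrt(-130169/3) = I*sqrt(390507)/3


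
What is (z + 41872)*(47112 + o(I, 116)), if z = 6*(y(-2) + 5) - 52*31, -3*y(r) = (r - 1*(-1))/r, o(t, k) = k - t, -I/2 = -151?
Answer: 1890601614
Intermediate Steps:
I = 302 (I = -2*(-151) = 302)
y(r) = -(1 + r)/(3*r) (y(r) = -(r - 1*(-1))/(3*r) = -(r + 1)/(3*r) = -(1 + r)/(3*r))
z = -1583 (z = 6*((⅓)*(-1 - 1*(-2))/(-2) + 5) - 52*31 = 6*((⅓)*(-½)*(-1 + 2) + 5) - 1612 = 6*((⅓)*(-½)*1 + 5) - 1612 = 6*(-⅙ + 5) - 1612 = 6*(29/6) - 1612 = 29 - 1612 = -1583)
(z + 41872)*(47112 + o(I, 116)) = (-1583 + 41872)*(47112 + (116 - 1*302)) = 40289*(47112 + (116 - 302)) = 40289*(47112 - 186) = 40289*46926 = 1890601614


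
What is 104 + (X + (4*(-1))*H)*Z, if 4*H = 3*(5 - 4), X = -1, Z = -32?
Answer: 232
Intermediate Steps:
H = 3/4 (H = (3*(5 - 4))/4 = (3*1)/4 = (1/4)*3 = 3/4 ≈ 0.75000)
104 + (X + (4*(-1))*H)*Z = 104 + (-1 + (4*(-1))*(3/4))*(-32) = 104 + (-1 - 4*3/4)*(-32) = 104 + (-1 - 3)*(-32) = 104 - 4*(-32) = 104 + 128 = 232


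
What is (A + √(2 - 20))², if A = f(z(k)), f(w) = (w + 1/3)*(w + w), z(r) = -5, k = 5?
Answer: 19438/9 + 280*I*√2 ≈ 2159.8 + 395.98*I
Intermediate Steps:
f(w) = 2*w*(⅓ + w) (f(w) = (w + ⅓)*(2*w) = (⅓ + w)*(2*w) = 2*w*(⅓ + w))
A = 140/3 (A = (⅔)*(-5)*(1 + 3*(-5)) = (⅔)*(-5)*(1 - 15) = (⅔)*(-5)*(-14) = 140/3 ≈ 46.667)
(A + √(2 - 20))² = (140/3 + √(2 - 20))² = (140/3 + √(-18))² = (140/3 + 3*I*√2)²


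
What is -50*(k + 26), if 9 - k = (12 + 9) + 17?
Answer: 150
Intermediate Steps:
k = -29 (k = 9 - ((12 + 9) + 17) = 9 - (21 + 17) = 9 - 1*38 = 9 - 38 = -29)
-50*(k + 26) = -50*(-29 + 26) = -50*(-3) = 150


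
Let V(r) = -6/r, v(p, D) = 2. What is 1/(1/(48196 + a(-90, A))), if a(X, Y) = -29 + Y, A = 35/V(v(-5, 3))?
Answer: 144466/3 ≈ 48155.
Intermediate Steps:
A = -35/3 (A = 35/((-6/2)) = 35/((-6*1/2)) = 35/(-3) = 35*(-1/3) = -35/3 ≈ -11.667)
1/(1/(48196 + a(-90, A))) = 1/(1/(48196 + (-29 - 35/3))) = 1/(1/(48196 - 122/3)) = 1/(1/(144466/3)) = 1/(3/144466) = 144466/3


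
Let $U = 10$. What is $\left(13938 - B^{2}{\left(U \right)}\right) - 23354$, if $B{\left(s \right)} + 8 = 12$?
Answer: $-9432$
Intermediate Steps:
$B{\left(s \right)} = 4$ ($B{\left(s \right)} = -8 + 12 = 4$)
$\left(13938 - B^{2}{\left(U \right)}\right) - 23354 = \left(13938 - 4^{2}\right) - 23354 = \left(13938 - 16\right) - 23354 = 13922 - 23354 = -9432$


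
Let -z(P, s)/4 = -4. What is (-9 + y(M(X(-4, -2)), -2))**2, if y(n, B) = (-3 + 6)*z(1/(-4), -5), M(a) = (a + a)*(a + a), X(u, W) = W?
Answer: 1521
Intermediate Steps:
z(P, s) = 16 (z(P, s) = -4*(-4) = 16)
M(a) = 4*a**2 (M(a) = (2*a)*(2*a) = 4*a**2)
y(n, B) = 48 (y(n, B) = (-3 + 6)*16 = 3*16 = 48)
(-9 + y(M(X(-4, -2)), -2))**2 = (-9 + 48)**2 = 39**2 = 1521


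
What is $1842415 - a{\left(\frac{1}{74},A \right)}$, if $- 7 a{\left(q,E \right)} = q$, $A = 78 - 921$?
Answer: $\frac{954370971}{518} \approx 1.8424 \cdot 10^{6}$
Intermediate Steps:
$A = -843$
$a{\left(q,E \right)} = - \frac{q}{7}$
$1842415 - a{\left(\frac{1}{74},A \right)} = 1842415 - - \frac{1}{7 \cdot 74} = 1842415 - \left(- \frac{1}{7}\right) \frac{1}{74} = 1842415 - - \frac{1}{518} = 1842415 + \frac{1}{518} = \frac{954370971}{518}$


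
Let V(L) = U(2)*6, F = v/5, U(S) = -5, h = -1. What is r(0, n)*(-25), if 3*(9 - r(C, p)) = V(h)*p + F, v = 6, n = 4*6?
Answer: -6215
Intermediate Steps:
n = 24
F = 6/5 ≈ 1.2000
V(L) = -30 (V(L) = -5*6 = -30)
r(C, p) = 43/5 + 10*p (r(C, p) = 9 - (-30*p + 6/5)/3 = 9 - (6/5 - 30*p)/3 = 9 + (-2/5 + 10*p) = 43/5 + 10*p)
r(0, n)*(-25) = (43/5 + 10*24)*(-25) = (43/5 + 240)*(-25) = (1243/5)*(-25) = -6215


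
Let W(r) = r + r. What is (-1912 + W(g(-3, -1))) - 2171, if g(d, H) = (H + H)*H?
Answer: -4079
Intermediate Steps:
g(d, H) = 2*H**2 (g(d, H) = (2*H)*H = 2*H**2)
W(r) = 2*r
(-1912 + W(g(-3, -1))) - 2171 = (-1912 + 2*(2*(-1)**2)) - 2171 = (-1912 + 2*(2*1)) - 2171 = (-1912 + 2*2) - 2171 = (-1912 + 4) - 2171 = -1908 - 2171 = -4079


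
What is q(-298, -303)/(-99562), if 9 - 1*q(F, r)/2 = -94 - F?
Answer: 195/49781 ≈ 0.0039172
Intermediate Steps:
q(F, r) = 206 + 2*F (q(F, r) = 18 - 2*(-94 - F) = 18 + (188 + 2*F) = 206 + 2*F)
q(-298, -303)/(-99562) = (206 + 2*(-298))/(-99562) = (206 - 596)*(-1/99562) = -390*(-1/99562) = 195/49781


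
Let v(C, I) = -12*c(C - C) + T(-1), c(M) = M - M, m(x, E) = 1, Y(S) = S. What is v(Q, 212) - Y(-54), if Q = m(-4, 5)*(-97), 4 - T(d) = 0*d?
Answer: 58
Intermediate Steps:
c(M) = 0
T(d) = 4 (T(d) = 4 - 0*d = 4 - 1*0 = 4 + 0 = 4)
Q = -97 (Q = 1*(-97) = -97)
v(C, I) = 4 (v(C, I) = -12*0 + 4 = 0 + 4 = 4)
v(Q, 212) - Y(-54) = 4 - 1*(-54) = 4 + 54 = 58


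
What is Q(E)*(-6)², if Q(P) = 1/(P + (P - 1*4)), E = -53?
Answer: -18/55 ≈ -0.32727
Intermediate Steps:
Q(P) = 1/(-4 + 2*P) (Q(P) = 1/(P + (P - 4)) = 1/(P + (-4 + P)) = 1/(-4 + 2*P))
Q(E)*(-6)² = (1/(2*(-2 - 53)))*(-6)² = ((½)/(-55))*36 = ((½)*(-1/55))*36 = -1/110*36 = -18/55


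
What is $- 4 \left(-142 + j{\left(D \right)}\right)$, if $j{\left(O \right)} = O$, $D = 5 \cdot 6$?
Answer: $448$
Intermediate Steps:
$D = 30$
$- 4 \left(-142 + j{\left(D \right)}\right) = - 4 \left(-142 + 30\right) = \left(-4\right) \left(-112\right) = 448$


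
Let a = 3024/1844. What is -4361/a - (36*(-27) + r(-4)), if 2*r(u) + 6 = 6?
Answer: -182227/108 ≈ -1687.3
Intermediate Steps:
r(u) = 0 (r(u) = -3 + (½)*6 = -3 + 3 = 0)
a = 756/461 (a = 3024*(1/1844) = 756/461 ≈ 1.6399)
-4361/a - (36*(-27) + r(-4)) = -4361/756/461 - (36*(-27) + 0) = -4361*461/756 - (-972 + 0) = -287203/108 - 1*(-972) = -287203/108 + 972 = -182227/108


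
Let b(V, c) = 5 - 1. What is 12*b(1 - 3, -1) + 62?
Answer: 110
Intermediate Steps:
b(V, c) = 4
12*b(1 - 3, -1) + 62 = 12*4 + 62 = 48 + 62 = 110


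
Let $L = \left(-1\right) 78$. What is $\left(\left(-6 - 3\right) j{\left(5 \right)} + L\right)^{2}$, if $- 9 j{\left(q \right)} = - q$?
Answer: $6889$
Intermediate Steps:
$j{\left(q \right)} = \frac{q}{9}$ ($j{\left(q \right)} = - \frac{\left(-1\right) q}{9} = \frac{q}{9}$)
$L = -78$
$\left(\left(-6 - 3\right) j{\left(5 \right)} + L\right)^{2} = \left(\left(-6 - 3\right) \frac{1}{9} \cdot 5 - 78\right)^{2} = \left(\left(-9\right) \frac{5}{9} - 78\right)^{2} = \left(-5 - 78\right)^{2} = \left(-83\right)^{2} = 6889$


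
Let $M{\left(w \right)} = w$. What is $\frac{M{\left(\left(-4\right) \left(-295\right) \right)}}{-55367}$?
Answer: $- \frac{1180}{55367} \approx -0.021312$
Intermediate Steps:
$\frac{M{\left(\left(-4\right) \left(-295\right) \right)}}{-55367} = \frac{\left(-4\right) \left(-295\right)}{-55367} = 1180 \left(- \frac{1}{55367}\right) = - \frac{1180}{55367}$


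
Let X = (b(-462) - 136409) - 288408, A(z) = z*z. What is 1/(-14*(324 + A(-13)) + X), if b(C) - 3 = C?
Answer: -1/432178 ≈ -2.3139e-6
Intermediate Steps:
b(C) = 3 + C
A(z) = z²
X = -425276 (X = ((3 - 462) - 136409) - 288408 = (-459 - 136409) - 288408 = -136868 - 288408 = -425276)
1/(-14*(324 + A(-13)) + X) = 1/(-14*(324 + (-13)²) - 425276) = 1/(-14*(324 + 169) - 425276) = 1/(-14*493 - 425276) = 1/(-6902 - 425276) = 1/(-432178) = -1/432178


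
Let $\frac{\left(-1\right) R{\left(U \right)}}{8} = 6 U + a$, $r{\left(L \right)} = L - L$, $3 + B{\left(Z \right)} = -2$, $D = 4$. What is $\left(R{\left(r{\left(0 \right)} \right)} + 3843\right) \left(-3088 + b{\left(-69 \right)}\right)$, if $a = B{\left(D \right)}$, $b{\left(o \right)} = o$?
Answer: $-12258631$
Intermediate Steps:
$B{\left(Z \right)} = -5$ ($B{\left(Z \right)} = -3 - 2 = -5$)
$r{\left(L \right)} = 0$
$a = -5$
$R{\left(U \right)} = 40 - 48 U$ ($R{\left(U \right)} = - 8 \left(6 U - 5\right) = - 8 \left(-5 + 6 U\right) = 40 - 48 U$)
$\left(R{\left(r{\left(0 \right)} \right)} + 3843\right) \left(-3088 + b{\left(-69 \right)}\right) = \left(\left(40 - 0\right) + 3843\right) \left(-3088 - 69\right) = \left(\left(40 + 0\right) + 3843\right) \left(-3157\right) = \left(40 + 3843\right) \left(-3157\right) = 3883 \left(-3157\right) = -12258631$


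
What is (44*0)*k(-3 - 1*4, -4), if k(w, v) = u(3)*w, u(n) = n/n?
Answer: 0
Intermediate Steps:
u(n) = 1
k(w, v) = w (k(w, v) = 1*w = w)
(44*0)*k(-3 - 1*4, -4) = (44*0)*(-3 - 1*4) = 0*(-3 - 4) = 0*(-7) = 0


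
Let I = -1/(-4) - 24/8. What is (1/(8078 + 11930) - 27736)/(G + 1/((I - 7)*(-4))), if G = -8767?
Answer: 21642733593/6840975296 ≈ 3.1637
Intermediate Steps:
I = -11/4 (I = -1*(-¼) - 24*⅛ = ¼ - 3 = -11/4 ≈ -2.7500)
(1/(8078 + 11930) - 27736)/(G + 1/((I - 7)*(-4))) = (1/(8078 + 11930) - 27736)/(-8767 + 1/((-11/4 - 7)*(-4))) = (1/20008 - 27736)/(-8767 + 1/(-39/4*(-4))) = (1/20008 - 27736)/(-8767 + 1/39) = -554941887/(20008*(-8767 + 1/39)) = -554941887/(20008*(-341912/39)) = -554941887/20008*(-39/341912) = 21642733593/6840975296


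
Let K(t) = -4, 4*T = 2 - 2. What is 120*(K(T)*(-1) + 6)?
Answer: 1200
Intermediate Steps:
T = 0 (T = (2 - 2)/4 = (¼)*0 = 0)
120*(K(T)*(-1) + 6) = 120*(-4*(-1) + 6) = 120*(4 + 6) = 120*10 = 1200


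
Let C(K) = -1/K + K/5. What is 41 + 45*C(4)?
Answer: 263/4 ≈ 65.750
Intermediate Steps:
C(K) = -1/K + K/5 (C(K) = -1/K + K*(⅕) = -1/K + K/5)
41 + 45*C(4) = 41 + 45*(-1/4 + (⅕)*4) = 41 + 45*(-1*¼ + ⅘) = 41 + 45*(-¼ + ⅘) = 41 + 45*(11/20) = 41 + 99/4 = 263/4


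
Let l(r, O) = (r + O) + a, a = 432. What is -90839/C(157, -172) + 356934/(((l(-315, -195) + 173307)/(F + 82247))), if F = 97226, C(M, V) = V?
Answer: 525431364935/1418828 ≈ 3.7033e+5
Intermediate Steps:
l(r, O) = 432 + O + r (l(r, O) = (r + O) + 432 = (O + r) + 432 = 432 + O + r)
-90839/C(157, -172) + 356934/(((l(-315, -195) + 173307)/(F + 82247))) = -90839/(-172) + 356934/((((432 - 195 - 315) + 173307)/(97226 + 82247))) = -90839*(-1/172) + 356934/(((-78 + 173307)/179473)) = 90839/172 + 356934/((173229*(1/179473))) = 90839/172 + 356934/(24747/25639) = 90839/172 + 356934*(25639/24747) = 90839/172 + 3050476942/8249 = 525431364935/1418828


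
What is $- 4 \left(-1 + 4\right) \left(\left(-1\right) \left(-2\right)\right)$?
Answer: $-24$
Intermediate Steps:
$- 4 \left(-1 + 4\right) \left(\left(-1\right) \left(-2\right)\right) = \left(-4\right) 3 \cdot 2 = \left(-12\right) 2 = -24$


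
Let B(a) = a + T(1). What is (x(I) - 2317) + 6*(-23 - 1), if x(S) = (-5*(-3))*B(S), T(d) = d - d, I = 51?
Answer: -1696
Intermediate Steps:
T(d) = 0
B(a) = a (B(a) = a + 0 = a)
x(S) = 15*S (x(S) = (-5*(-3))*S = 15*S)
(x(I) - 2317) + 6*(-23 - 1) = (15*51 - 2317) + 6*(-23 - 1) = (765 - 2317) + 6*(-24) = -1552 - 144 = -1696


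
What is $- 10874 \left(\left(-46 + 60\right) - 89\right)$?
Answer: $815550$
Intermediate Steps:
$- 10874 \left(\left(-46 + 60\right) - 89\right) = - 10874 \left(14 - 89\right) = \left(-10874\right) \left(-75\right) = 815550$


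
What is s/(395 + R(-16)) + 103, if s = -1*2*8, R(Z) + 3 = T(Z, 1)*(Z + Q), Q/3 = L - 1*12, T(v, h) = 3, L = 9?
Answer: 32635/317 ≈ 102.95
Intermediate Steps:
Q = -9 (Q = 3*(9 - 1*12) = 3*(9 - 12) = 3*(-3) = -9)
R(Z) = -30 + 3*Z (R(Z) = -3 + 3*(Z - 9) = -3 + 3*(-9 + Z) = -3 + (-27 + 3*Z) = -30 + 3*Z)
s = -16 (s = -2*8 = -16)
s/(395 + R(-16)) + 103 = -16/(395 + (-30 + 3*(-16))) + 103 = -16/(395 + (-30 - 48)) + 103 = -16/(395 - 78) + 103 = -16/317 + 103 = 32635/317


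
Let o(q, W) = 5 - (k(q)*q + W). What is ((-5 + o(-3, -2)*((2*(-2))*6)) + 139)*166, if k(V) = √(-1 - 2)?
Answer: -5644 - 11952*I*√3 ≈ -5644.0 - 20701.0*I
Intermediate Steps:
k(V) = I*√3 (k(V) = √(-3) = I*√3)
o(q, W) = 5 - W - I*q*√3 (o(q, W) = 5 - ((I*√3)*q + W) = 5 - (I*q*√3 + W) = 5 - (W + I*q*√3) = 5 + (-W - I*q*√3) = 5 - W - I*q*√3)
((-5 + o(-3, -2)*((2*(-2))*6)) + 139)*166 = ((-5 + (5 - 1*(-2) - 1*I*(-3)*√3)*((2*(-2))*6)) + 139)*166 = ((-5 + (5 + 2 + 3*I*√3)*(-4*6)) + 139)*166 = ((-5 + (7 + 3*I*√3)*(-24)) + 139)*166 = ((-5 + (-168 - 72*I*√3)) + 139)*166 = ((-173 - 72*I*√3) + 139)*166 = (-34 - 72*I*√3)*166 = -5644 - 11952*I*√3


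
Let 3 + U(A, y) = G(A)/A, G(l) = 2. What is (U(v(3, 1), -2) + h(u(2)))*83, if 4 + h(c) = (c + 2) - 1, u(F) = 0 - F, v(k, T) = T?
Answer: -498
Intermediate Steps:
u(F) = -F
h(c) = -3 + c (h(c) = -4 + ((c + 2) - 1) = -4 + ((2 + c) - 1) = -4 + (1 + c) = -3 + c)
U(A, y) = -3 + 2/A
(U(v(3, 1), -2) + h(u(2)))*83 = ((-3 + 2/1) + (-3 - 1*2))*83 = ((-3 + 2*1) + (-3 - 2))*83 = ((-3 + 2) - 5)*83 = (-1 - 5)*83 = -6*83 = -498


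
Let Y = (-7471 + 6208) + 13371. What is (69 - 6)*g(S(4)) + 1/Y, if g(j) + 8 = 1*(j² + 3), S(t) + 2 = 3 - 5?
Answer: 8390845/12108 ≈ 693.00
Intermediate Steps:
S(t) = -4 (S(t) = -2 + (3 - 5) = -2 - 2 = -4)
g(j) = -5 + j² (g(j) = -8 + 1*(j² + 3) = -8 + 1*(3 + j²) = -8 + (3 + j²) = -5 + j²)
Y = 12108 (Y = -1263 + 13371 = 12108)
(69 - 6)*g(S(4)) + 1/Y = (69 - 6)*(-5 + (-4)²) + 1/12108 = 63*(-5 + 16) + 1/12108 = 63*11 + 1/12108 = 693 + 1/12108 = 8390845/12108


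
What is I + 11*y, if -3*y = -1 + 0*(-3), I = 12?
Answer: 47/3 ≈ 15.667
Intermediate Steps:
y = ⅓ (y = -(-1 + 0*(-3))/3 = -(-1 + 0)/3 = -⅓*(-1) = ⅓ ≈ 0.33333)
I + 11*y = 12 + 11*(⅓) = 12 + 11/3 = 47/3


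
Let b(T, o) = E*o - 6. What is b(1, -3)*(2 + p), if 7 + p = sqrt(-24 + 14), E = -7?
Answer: -75 + 15*I*sqrt(10) ≈ -75.0 + 47.434*I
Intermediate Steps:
p = -7 + I*sqrt(10) (p = -7 + sqrt(-24 + 14) = -7 + sqrt(-10) = -7 + I*sqrt(10) ≈ -7.0 + 3.1623*I)
b(T, o) = -6 - 7*o (b(T, o) = -7*o - 6 = -6 - 7*o)
b(1, -3)*(2 + p) = (-6 - 7*(-3))*(2 + (-7 + I*sqrt(10))) = (-6 + 21)*(-5 + I*sqrt(10)) = 15*(-5 + I*sqrt(10)) = -75 + 15*I*sqrt(10)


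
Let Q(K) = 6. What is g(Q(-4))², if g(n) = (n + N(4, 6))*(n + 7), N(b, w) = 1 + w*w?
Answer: 312481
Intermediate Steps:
N(b, w) = 1 + w²
g(n) = (7 + n)*(37 + n) (g(n) = (n + (1 + 6²))*(n + 7) = (n + (1 + 36))*(7 + n) = (n + 37)*(7 + n) = (37 + n)*(7 + n) = (7 + n)*(37 + n))
g(Q(-4))² = (259 + 6² + 44*6)² = (259 + 36 + 264)² = 559² = 312481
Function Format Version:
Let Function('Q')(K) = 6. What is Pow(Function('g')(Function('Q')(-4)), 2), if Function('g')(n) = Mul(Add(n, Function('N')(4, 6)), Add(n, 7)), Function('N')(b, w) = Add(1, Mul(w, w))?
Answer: 312481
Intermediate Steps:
Function('N')(b, w) = Add(1, Pow(w, 2))
Function('g')(n) = Mul(Add(7, n), Add(37, n)) (Function('g')(n) = Mul(Add(n, Add(1, Pow(6, 2))), Add(n, 7)) = Mul(Add(n, Add(1, 36)), Add(7, n)) = Mul(Add(n, 37), Add(7, n)) = Mul(Add(37, n), Add(7, n)) = Mul(Add(7, n), Add(37, n)))
Pow(Function('g')(Function('Q')(-4)), 2) = Pow(Add(259, Pow(6, 2), Mul(44, 6)), 2) = Pow(Add(259, 36, 264), 2) = Pow(559, 2) = 312481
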